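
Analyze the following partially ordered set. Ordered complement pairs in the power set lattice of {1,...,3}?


Complement pair (a,b): a meet b = bottom, a join b = top.
Here: A intersect B = {} and A union B = {1,...,3}.
Pairs found: ({},{1,2,3}), ({1},{2,3}), ({2},{1,3}), ({3},{1,2}), ... (4 more)
Total ordered pairs: 8


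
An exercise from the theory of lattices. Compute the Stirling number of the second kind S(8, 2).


S(n,k) = k*S(n-1,k) + S(n-1,k-1).
S(7,2) = 63, S(7,1) = 1
S(8,2) = 2*63 + 1 = 126 + 1
S(8,2) = 127


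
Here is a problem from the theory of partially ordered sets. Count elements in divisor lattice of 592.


Divisors of 592: [1, 2, 4, 8, 16, 37, 74, 148, 296, 592]
Count: 10


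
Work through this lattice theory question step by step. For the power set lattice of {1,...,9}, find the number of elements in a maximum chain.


A chain is a totally ordered subset; we count the number of elements in a maximum chain.
Compute, for each element x, the size of the longest chain ending at x:
  {}: 1
  {1}: 2
  {2}: 2
  {3}: 2
  {4}: 2
  {5}: 2
  ...
A maximum chain: {} < {1} < {1,2} < {1,2,3} < {1,2,3,4} < {1,2,3,4,5} < {1,2,3,4,5,6} < {1,2,3,4,5,6,7} < {1,2,3,4,5,6,7,8} < {1,2,3,4,5,6,7,8,9}
Number of elements in the longest chain: 10


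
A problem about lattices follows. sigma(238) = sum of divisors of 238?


sigma(n) = sum of divisors.
Divisors of 238: [1, 2, 7, 14, 17, 34, 119, 238]
Sum = 432


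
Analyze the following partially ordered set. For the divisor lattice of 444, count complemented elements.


An element a is complemented if some b has a meet b = bottom, a join b = top.
a is complemented iff gcd(a, n/a)=1, i.e. a is a unitary divisor of 444.
Complemented elements: 1, 3, 4, 12, 37, 111, ... (2 more)
Count: 8


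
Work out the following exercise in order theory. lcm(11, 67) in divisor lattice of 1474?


Join=lcm.
gcd(11,67)=1
lcm=737


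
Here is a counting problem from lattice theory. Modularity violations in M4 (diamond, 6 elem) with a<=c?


Modular law: if a <= c then a v (b ^ c) = (a v b) ^ c.
Check all triples (a,b,c) with a <= c among 6 elements.
This lattice is modular (diamonds M_m and their chain-products are modular).
Total violating triples: 0


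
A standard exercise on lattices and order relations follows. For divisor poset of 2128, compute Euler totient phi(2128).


phi(n) = n * prod_{p|n} (1 - 1/p).
Prime divisors of 2128: [2, 7, 19]
phi(2128) = 2128 * (1 - 1/2) * (1 - 1/7) * (1 - 1/19)
phi(2128) = 864


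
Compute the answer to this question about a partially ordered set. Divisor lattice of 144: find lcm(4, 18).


In a divisor lattice, join = lcm (least common multiple).
gcd(4,18) = 2
lcm(4,18) = 4*18/gcd = 72/2 = 36


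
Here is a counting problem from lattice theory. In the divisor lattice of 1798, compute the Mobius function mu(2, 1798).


In a divisor lattice, mu(a,b) = mu(b/a) where mu is the classical Mobius function.
b/a = 1798/2 = 899
Prime factorization of 899: primes [29, 31]
899 is squarefree with 2 prime factor(s), so mu(899) = (-1)^2 = 1


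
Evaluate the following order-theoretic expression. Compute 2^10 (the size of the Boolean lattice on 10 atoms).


Power set = 2^n.
2^10 = 1024


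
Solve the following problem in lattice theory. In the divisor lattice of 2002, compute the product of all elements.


Divisors of 2002: [1, 2, 7, 11, 13, 14, 22, 26, 77, 91, 143, 154, 182, 286, 1001, 2002]
Product = n^(d(n)/2) = 2002^(16/2)
Product = 258055182353934343170048256


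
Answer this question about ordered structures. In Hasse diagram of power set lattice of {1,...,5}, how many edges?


A cover relation a -< b holds when a < b with no c strictly between.
Cover relations:
  {} -< {1}
  {} -< {2}
  {} -< {3}
  {} -< {4}
  {} -< {5}
  {1} -< {1,2}
  {1} -< {1,3}
  {1} -< {1,4}
  ...72 more
Total: 80


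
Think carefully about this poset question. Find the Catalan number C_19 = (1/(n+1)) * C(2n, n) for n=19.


C(n) = C(2n, n) / (n+1).
C(38, 19) = 35345263800
C(19) = 35345263800 / 20 = 1767263190


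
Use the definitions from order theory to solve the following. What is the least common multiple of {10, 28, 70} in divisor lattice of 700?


In a divisor lattice, join = lcm (least common multiple).
Compute lcm iteratively: start with first element, then lcm(current, next).
Elements: [10, 28, 70]
lcm(10,28) = 140
lcm(140,70) = 140
Final lcm = 140


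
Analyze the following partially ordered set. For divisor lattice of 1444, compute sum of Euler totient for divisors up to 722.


Divisors of 1444 up to 722: [1, 2, 4, 19, 38, 76, 361, 722]
phi values: [1, 1, 2, 18, 18, 36, 342, 342]
Sum = 760


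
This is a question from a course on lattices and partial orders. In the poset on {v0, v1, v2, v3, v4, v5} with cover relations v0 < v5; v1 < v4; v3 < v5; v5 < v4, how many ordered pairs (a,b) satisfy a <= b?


The order relation is {(a,b) : a <= b}, reflexive so it includes (a,a).
Examples: (v0,v0), (v0,v4), (v0,v5), (v1,v1), (v1,v4), ...
Total ordered pairs: 12


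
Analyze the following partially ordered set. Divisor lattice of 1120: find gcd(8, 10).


In a divisor lattice, meet = gcd (greatest common divisor).
By Euclidean algorithm or factoring: gcd(8,10) = 2


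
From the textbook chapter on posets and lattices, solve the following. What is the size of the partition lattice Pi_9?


B(n) = number of set partitions of an n-element set.
B(n) satisfies the recurrence: B(n+1) = sum_k C(n,k)*B(k).
B(9) = 21147


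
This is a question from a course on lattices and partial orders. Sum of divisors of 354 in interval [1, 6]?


Interval [1,6] in divisors of 354: [1, 2, 3, 6]
Sum = 12


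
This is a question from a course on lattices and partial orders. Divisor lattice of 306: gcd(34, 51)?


Meet=gcd.
gcd(34,51)=17


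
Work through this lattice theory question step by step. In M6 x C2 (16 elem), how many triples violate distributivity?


Distributive law: a ^ (b v c) = (a ^ b) v (a ^ c).
Check all 16^3 = 4096 ordered triples (a,b,c).
  e.g. a=(a1,0), b=(a2,0), c=(a3,0): lhs=(a1,0) != rhs=(0,0)
  e.g. a=(a1,0), b=(a2,0), c=(a3,1): lhs=(a1,0) != rhs=(0,0)
Total violating triples: 960


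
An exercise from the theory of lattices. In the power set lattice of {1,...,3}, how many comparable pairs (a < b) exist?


A comparable pair {a,b} has a < b or b < a in the order.
Count unordered pairs where one element is strictly below the other.
Examples: {{},{1}}, {{},{2}}, {{},{3}}, {{},{1,2}}, ...
Total comparable pairs: 19


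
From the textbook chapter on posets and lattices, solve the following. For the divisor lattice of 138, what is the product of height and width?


Height = length of longest chain minus 1; width = size of largest antichain.
A maximum chain: 1 | 23 | 69 | 138  (height 3).
A maximum antichain: {2, 3, 23}  (width 3).
Product = 3 * 3 = 9


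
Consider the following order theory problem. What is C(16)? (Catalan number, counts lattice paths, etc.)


C(n) = C(2n, n) / (n+1).
C(32, 16) = 601080390
C(16) = 601080390 / 17 = 35357670


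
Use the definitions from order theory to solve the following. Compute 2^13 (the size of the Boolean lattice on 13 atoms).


Power set = 2^n.
2^13 = 8192


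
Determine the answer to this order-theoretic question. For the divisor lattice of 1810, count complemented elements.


An element a is complemented if some b has a meet b = bottom, a join b = top.
a is complemented iff gcd(a, n/a)=1, i.e. a is a unitary divisor of 1810.
Complemented elements: 1, 2, 5, 10, 181, 362, ... (2 more)
Count: 8


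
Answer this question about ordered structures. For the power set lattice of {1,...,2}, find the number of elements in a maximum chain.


A chain is a totally ordered subset; we count the number of elements in a maximum chain.
Compute, for each element x, the size of the longest chain ending at x:
  {}: 1
  {1}: 2
  {2}: 2
  {1,2}: 3
A maximum chain: {} < {1} < {1,2}
Number of elements in the longest chain: 3


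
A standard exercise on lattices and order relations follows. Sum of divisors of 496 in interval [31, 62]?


Interval [31,62] in divisors of 496: [31, 62]
Sum = 93


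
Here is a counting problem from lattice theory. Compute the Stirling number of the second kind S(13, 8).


S(n,k) = k*S(n-1,k) + S(n-1,k-1).
S(12,8) = 159027, S(12,7) = 627396
S(13,8) = 8*159027 + 627396 = 1272216 + 627396
S(13,8) = 1899612


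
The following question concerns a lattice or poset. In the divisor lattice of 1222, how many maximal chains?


A maximal chain goes from the minimum element to a maximal element via cover relations.
Counting all min-to-max paths in the cover graph.
Total maximal chains: 6


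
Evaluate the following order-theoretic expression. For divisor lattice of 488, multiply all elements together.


Divisors of 488: [1, 2, 4, 8, 61, 122, 244, 488]
Product = n^(d(n)/2) = 488^(8/2)
Product = 56712564736


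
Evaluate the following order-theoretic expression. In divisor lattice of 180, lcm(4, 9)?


Join=lcm.
gcd(4,9)=1
lcm=36


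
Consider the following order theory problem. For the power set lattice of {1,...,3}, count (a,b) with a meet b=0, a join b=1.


Complement pair (a,b): a meet b = bottom, a join b = top.
Here: A intersect B = {} and A union B = {1,...,3}.
Pairs found: ({},{1,2,3}), ({1},{2,3}), ({2},{1,3}), ({3},{1,2}), ... (4 more)
Total ordered pairs: 8


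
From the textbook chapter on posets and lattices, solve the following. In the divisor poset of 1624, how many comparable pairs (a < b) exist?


A comparable pair {a,b} has a < b or b < a in the order.
Count unordered pairs where one element is strictly below the other.
Examples: {1,2}, {1,4}, {1,7}, {1,8}, ...
Total comparable pairs: 74


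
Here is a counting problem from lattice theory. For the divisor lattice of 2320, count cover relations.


A cover relation a -< b holds when a < b with no c strictly between.
Cover relations:
  1 -< 2
  1 -< 5
  1 -< 29
  2 -< 4
  2 -< 10
  2 -< 58
  4 -< 8
  4 -< 20
  ...28 more
Total: 36


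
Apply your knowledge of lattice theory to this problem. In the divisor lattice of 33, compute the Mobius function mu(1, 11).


In a divisor lattice, mu(a,b) = mu(b/a) where mu is the classical Mobius function.
b/a = 11/1 = 11
Prime factorization of 11: primes [11]
11 is squarefree with 1 prime factor(s), so mu(11) = (-1)^1 = -1


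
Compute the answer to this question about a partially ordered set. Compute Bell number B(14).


B(n) = number of set partitions of an n-element set.
B(n) satisfies the recurrence: B(n+1) = sum_k C(n,k)*B(k).
B(14) = 190899322


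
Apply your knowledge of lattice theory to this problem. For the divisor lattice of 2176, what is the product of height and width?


Height = length of longest chain minus 1; width = size of largest antichain.
A maximum chain: 1 | 17 | 34 | 68 | 136 | 272 | 544 | 1088 | 2176  (height 8).
A maximum antichain: {2, 17}  (width 2).
Product = 8 * 2 = 16


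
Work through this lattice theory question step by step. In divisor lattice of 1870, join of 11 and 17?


In a divisor lattice, join = lcm (least common multiple).
gcd(11,17) = 1
lcm(11,17) = 11*17/gcd = 187/1 = 187


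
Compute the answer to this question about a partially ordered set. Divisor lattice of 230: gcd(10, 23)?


Meet=gcd.
gcd(10,23)=1


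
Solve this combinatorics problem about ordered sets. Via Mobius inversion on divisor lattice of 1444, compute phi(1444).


phi(n) = n * prod_{p|n} (1 - 1/p).
Prime divisors of 1444: [2, 19]
phi(1444) = 1444 * (1 - 1/2) * (1 - 1/19)
phi(1444) = 684


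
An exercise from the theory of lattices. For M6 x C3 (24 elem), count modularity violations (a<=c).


Modular law: if a <= c then a v (b ^ c) = (a v b) ^ c.
Check all triples (a,b,c) with a <= c among 24 elements.
This lattice is modular (diamonds M_m and their chain-products are modular).
Total violating triples: 0


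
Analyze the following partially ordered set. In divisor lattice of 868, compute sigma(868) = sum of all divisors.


sigma(n) = sum of divisors.
Divisors of 868: [1, 2, 4, 7, 14, 28, 31, 62, 124, 217, 434, 868]
Sum = 1792


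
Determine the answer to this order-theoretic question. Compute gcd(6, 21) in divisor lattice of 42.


In a divisor lattice, meet = gcd (greatest common divisor).
By Euclidean algorithm or factoring: gcd(6,21) = 3


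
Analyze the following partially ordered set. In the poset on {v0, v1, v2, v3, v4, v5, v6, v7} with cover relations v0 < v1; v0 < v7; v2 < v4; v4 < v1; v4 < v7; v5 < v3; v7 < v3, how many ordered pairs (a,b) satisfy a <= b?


The order relation is {(a,b) : a <= b}, reflexive so it includes (a,a).
Examples: (v0,v0), (v0,v1), (v0,v3), (v0,v7), (v1,v1), ...
Total ordered pairs: 20


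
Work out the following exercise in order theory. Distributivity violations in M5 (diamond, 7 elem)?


Distributive law: a ^ (b v c) = (a ^ b) v (a ^ c).
Check all 7^3 = 343 ordered triples (a,b,c).
  e.g. a=a1, b=a2, c=a3: lhs=a1 != rhs=0
  e.g. a=a1, b=a2, c=a4: lhs=a1 != rhs=0
Total violating triples: 60


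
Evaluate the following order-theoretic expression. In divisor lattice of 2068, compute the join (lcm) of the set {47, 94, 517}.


In a divisor lattice, join = lcm (least common multiple).
Compute lcm iteratively: start with first element, then lcm(current, next).
Elements: [47, 94, 517]
lcm(47,94) = 94
lcm(94,517) = 1034
Final lcm = 1034


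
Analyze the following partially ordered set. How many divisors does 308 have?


Divisors of 308: [1, 2, 4, 7, 11, 14, 22, 28, 44, 77, 154, 308]
Count: 12


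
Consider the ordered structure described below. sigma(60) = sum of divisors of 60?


sigma(n) = sum of divisors.
Divisors of 60: [1, 2, 3, 4, 5, 6, 10, 12, 15, 20, 30, 60]
Sum = 168


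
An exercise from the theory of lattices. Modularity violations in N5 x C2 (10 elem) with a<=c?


Modular law: if a <= c then a v (b ^ c) = (a v b) ^ c.
Check all triples (a,b,c) with a <= c among 10 elements.
  e.g. a=(a,0), b=(c,0), c=(b,0): lhs=(a,0) != rhs=(b,0)
  e.g. a=(a,0), b=(c,1), c=(b,0): lhs=(a,0) != rhs=(b,0)
Total violating triples: 6


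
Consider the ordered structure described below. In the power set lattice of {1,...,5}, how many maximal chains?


A maximal chain goes from the minimum element to a maximal element via cover relations.
Counting all min-to-max paths in the cover graph.
Total maximal chains: 120


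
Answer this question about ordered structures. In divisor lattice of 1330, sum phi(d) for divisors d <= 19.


Divisors of 1330 up to 19: [1, 2, 5, 7, 10, 14, 19]
phi values: [1, 1, 4, 6, 4, 6, 18]
Sum = 40


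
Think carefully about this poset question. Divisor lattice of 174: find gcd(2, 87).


In a divisor lattice, meet = gcd (greatest common divisor).
By Euclidean algorithm or factoring: gcd(2,87) = 1


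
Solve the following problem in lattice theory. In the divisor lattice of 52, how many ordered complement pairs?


Complement pair (a,b): a meet b = bottom, a join b = top.
Here: gcd(a,b)=1 and lcm(a,b)=52, i.e. a*b=52 with a,b coprime.
Pairs found: (1,52), (4,13), (13,4), (52,1)
Total ordered pairs: 4


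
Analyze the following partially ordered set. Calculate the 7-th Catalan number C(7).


C(n) = C(2n, n) / (n+1).
C(14, 7) = 3432
C(7) = 3432 / 8 = 429


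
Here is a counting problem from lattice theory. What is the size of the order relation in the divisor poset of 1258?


The order relation is {(a,b) : a <= b}, reflexive so it includes (a,a).
Examples: (1,1), (1,1258), (1,17), (1,2), (1,34), ...
Total ordered pairs: 27


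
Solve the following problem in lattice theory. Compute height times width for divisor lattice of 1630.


Height = length of longest chain minus 1; width = size of largest antichain.
A maximum chain: 1 | 163 | 815 | 1630  (height 3).
A maximum antichain: {2, 5, 163}  (width 3).
Product = 3 * 3 = 9


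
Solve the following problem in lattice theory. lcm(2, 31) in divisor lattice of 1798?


Join=lcm.
gcd(2,31)=1
lcm=62


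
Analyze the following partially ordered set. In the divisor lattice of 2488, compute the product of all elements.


Divisors of 2488: [1, 2, 4, 8, 311, 622, 1244, 2488]
Product = n^(d(n)/2) = 2488^(8/2)
Product = 38317882740736


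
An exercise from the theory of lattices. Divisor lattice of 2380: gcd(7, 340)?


Meet=gcd.
gcd(7,340)=1


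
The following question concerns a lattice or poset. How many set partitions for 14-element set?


B(n) = number of set partitions of an n-element set.
B(n) satisfies the recurrence: B(n+1) = sum_k C(n,k)*B(k).
B(14) = 190899322


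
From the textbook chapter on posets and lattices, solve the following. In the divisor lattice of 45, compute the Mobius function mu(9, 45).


In a divisor lattice, mu(a,b) = mu(b/a) where mu is the classical Mobius function.
b/a = 45/9 = 5
Prime factorization of 5: primes [5]
5 is squarefree with 1 prime factor(s), so mu(5) = (-1)^1 = -1


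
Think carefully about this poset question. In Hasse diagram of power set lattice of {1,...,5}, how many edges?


A cover relation a -< b holds when a < b with no c strictly between.
Cover relations:
  {} -< {1}
  {} -< {2}
  {} -< {3}
  {} -< {4}
  {} -< {5}
  {1} -< {1,2}
  {1} -< {1,3}
  {1} -< {1,4}
  ...72 more
Total: 80


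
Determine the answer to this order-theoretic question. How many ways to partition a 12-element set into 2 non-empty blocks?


S(n,k) = k*S(n-1,k) + S(n-1,k-1).
S(11,2) = 1023, S(11,1) = 1
S(12,2) = 2*1023 + 1 = 2046 + 1
S(12,2) = 2047


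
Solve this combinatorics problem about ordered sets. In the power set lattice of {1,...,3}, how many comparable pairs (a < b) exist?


A comparable pair {a,b} has a < b or b < a in the order.
Count unordered pairs where one element is strictly below the other.
Examples: {{},{1}}, {{},{2}}, {{},{3}}, {{},{1,2}}, ...
Total comparable pairs: 19


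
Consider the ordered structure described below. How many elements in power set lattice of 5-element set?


Power set = 2^n.
2^5 = 32


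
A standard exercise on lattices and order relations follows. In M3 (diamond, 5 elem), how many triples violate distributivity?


Distributive law: a ^ (b v c) = (a ^ b) v (a ^ c).
Check all 5^3 = 125 ordered triples (a,b,c).
  e.g. a=a1, b=a2, c=a3: lhs=a1 != rhs=0
  e.g. a=a1, b=a3, c=a2: lhs=a1 != rhs=0
Total violating triples: 6


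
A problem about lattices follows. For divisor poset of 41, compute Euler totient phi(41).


phi(n) = n * prod_{p|n} (1 - 1/p).
Prime divisors of 41: [41]
phi(41) = 41 * (1 - 1/41)
phi(41) = 40


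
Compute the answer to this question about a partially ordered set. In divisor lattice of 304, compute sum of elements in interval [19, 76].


Interval [19,76] in divisors of 304: [19, 38, 76]
Sum = 133


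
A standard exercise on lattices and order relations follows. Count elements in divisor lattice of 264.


Divisors of 264: [1, 2, 3, 4, 6, 8, 11, 12, 22, 24, 33, 44, 66, 88, 132, 264]
Count: 16


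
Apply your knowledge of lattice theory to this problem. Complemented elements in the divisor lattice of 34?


An element a is complemented if some b has a meet b = bottom, a join b = top.
a is complemented iff gcd(a, n/a)=1, i.e. a is a unitary divisor of 34.
Complemented elements: 1, 2, 17, 34
Count: 4


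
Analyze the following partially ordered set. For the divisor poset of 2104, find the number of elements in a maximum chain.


A chain is a totally ordered subset; we count the number of elements in a maximum chain.
Compute, for each element x, the size of the longest chain ending at x:
  1: 1
  2: 2
  263: 2
  4: 3
  8: 4
  526: 3
  ...
A maximum chain: 1 < 2 < 4 < 8 < 2104
Number of elements in the longest chain: 5


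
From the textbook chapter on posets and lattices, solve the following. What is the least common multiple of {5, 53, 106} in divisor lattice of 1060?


In a divisor lattice, join = lcm (least common multiple).
Compute lcm iteratively: start with first element, then lcm(current, next).
Elements: [5, 53, 106]
lcm(5,53) = 265
lcm(265,106) = 530
Final lcm = 530


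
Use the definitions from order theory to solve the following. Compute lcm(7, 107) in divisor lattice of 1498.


In a divisor lattice, join = lcm (least common multiple).
gcd(7,107) = 1
lcm(7,107) = 7*107/gcd = 749/1 = 749


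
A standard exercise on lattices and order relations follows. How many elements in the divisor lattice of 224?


Divisors of 224: [1, 2, 4, 7, 8, 14, 16, 28, 32, 56, 112, 224]
Count: 12


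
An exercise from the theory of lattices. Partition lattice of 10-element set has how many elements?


B(n) = number of set partitions of an n-element set.
B(n) satisfies the recurrence: B(n+1) = sum_k C(n,k)*B(k).
B(10) = 115975


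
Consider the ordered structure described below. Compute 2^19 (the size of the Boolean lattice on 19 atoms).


Power set = 2^n.
2^19 = 524288


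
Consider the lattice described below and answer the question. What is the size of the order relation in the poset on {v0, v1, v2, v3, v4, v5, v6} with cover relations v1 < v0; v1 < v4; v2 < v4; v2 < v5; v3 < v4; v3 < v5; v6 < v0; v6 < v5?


The order relation is {(a,b) : a <= b}, reflexive so it includes (a,a).
Examples: (v0,v0), (v1,v0), (v1,v1), (v1,v4), (v2,v2), ...
Total ordered pairs: 15


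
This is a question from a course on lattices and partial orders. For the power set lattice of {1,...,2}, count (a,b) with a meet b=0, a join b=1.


Complement pair (a,b): a meet b = bottom, a join b = top.
Here: A intersect B = {} and A union B = {1,...,2}.
Pairs found: ({},{1,2}), ({1},{2}), ({2},{1}), ({1,2},{})
Total ordered pairs: 4


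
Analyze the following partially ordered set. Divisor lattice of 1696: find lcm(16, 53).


In a divisor lattice, join = lcm (least common multiple).
gcd(16,53) = 1
lcm(16,53) = 16*53/gcd = 848/1 = 848


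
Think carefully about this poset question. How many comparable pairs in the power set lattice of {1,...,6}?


A comparable pair {a,b} has a < b or b < a in the order.
Count unordered pairs where one element is strictly below the other.
Examples: {{},{1}}, {{},{2}}, {{},{3}}, {{},{4}}, ...
Total comparable pairs: 665


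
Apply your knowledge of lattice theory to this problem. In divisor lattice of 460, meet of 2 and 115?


In a divisor lattice, meet = gcd (greatest common divisor).
By Euclidean algorithm or factoring: gcd(2,115) = 1


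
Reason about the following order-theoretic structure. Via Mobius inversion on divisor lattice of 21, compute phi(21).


phi(n) = n * prod_{p|n} (1 - 1/p).
Prime divisors of 21: [3, 7]
phi(21) = 21 * (1 - 1/3) * (1 - 1/7)
phi(21) = 12


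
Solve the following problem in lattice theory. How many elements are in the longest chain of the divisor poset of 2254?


A chain is a totally ordered subset; we count the number of elements in a maximum chain.
Compute, for each element x, the size of the longest chain ending at x:
  1: 1
  2: 2
  7: 2
  23: 2
  49: 3
  14: 3
  ...
A maximum chain: 1 < 2 < 14 < 98 < 2254
Number of elements in the longest chain: 5


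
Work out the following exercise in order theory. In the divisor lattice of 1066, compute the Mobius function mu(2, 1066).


In a divisor lattice, mu(a,b) = mu(b/a) where mu is the classical Mobius function.
b/a = 1066/2 = 533
Prime factorization of 533: primes [13, 41]
533 is squarefree with 2 prime factor(s), so mu(533) = (-1)^2 = 1


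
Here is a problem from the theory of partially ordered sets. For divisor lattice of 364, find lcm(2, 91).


In a divisor lattice, join = lcm (least common multiple).
Compute lcm iteratively: start with first element, then lcm(current, next).
Elements: [2, 91]
lcm(2,91) = 182
Final lcm = 182


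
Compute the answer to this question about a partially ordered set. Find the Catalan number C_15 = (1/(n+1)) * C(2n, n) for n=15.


C(n) = C(2n, n) / (n+1).
C(30, 15) = 155117520
C(15) = 155117520 / 16 = 9694845


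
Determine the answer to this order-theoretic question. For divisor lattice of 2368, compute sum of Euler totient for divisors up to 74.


Divisors of 2368 up to 74: [1, 2, 4, 8, 16, 32, 37, 64, 74]
phi values: [1, 1, 2, 4, 8, 16, 36, 32, 36]
Sum = 136


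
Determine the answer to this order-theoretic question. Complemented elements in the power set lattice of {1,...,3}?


An element a is complemented if some b has a meet b = bottom, a join b = top.
every subset A has complement S\A, so all elements are complemented.
Complemented elements: {}, {1}, {2}, {3}, {1,2}, {1,3}, ... (2 more)
Count: 8


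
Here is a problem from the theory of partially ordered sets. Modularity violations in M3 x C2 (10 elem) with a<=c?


Modular law: if a <= c then a v (b ^ c) = (a v b) ^ c.
Check all triples (a,b,c) with a <= c among 10 elements.
This lattice is modular (diamonds M_m and their chain-products are modular).
Total violating triples: 0


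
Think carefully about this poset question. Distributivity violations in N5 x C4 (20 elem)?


Distributive law: a ^ (b v c) = (a ^ b) v (a ^ c).
Check all 20^3 = 8000 ordered triples (a,b,c).
  e.g. a=(b,0), b=(a,0), c=(c,0): lhs=(b,0) != rhs=(a,0)
  e.g. a=(b,0), b=(a,0), c=(c,1): lhs=(b,0) != rhs=(a,0)
Total violating triples: 128


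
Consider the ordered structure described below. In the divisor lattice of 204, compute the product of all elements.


Divisors of 204: [1, 2, 3, 4, 6, 12, 17, 34, 51, 68, 102, 204]
Product = n^(d(n)/2) = 204^(12/2)
Product = 72074394832896


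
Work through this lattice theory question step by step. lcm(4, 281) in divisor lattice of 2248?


Join=lcm.
gcd(4,281)=1
lcm=1124


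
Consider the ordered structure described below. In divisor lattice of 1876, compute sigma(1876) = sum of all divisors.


sigma(n) = sum of divisors.
Divisors of 1876: [1, 2, 4, 7, 14, 28, 67, 134, 268, 469, 938, 1876]
Sum = 3808


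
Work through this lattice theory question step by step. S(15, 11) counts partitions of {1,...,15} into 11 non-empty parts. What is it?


S(n,k) = k*S(n-1,k) + S(n-1,k-1).
S(14,11) = 66066, S(14,10) = 752752
S(15,11) = 11*66066 + 752752 = 726726 + 752752
S(15,11) = 1479478


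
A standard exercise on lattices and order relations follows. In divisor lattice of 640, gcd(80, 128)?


Meet=gcd.
gcd(80,128)=16


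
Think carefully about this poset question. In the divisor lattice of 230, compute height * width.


Height = length of longest chain minus 1; width = size of largest antichain.
A maximum chain: 1 | 23 | 115 | 230  (height 3).
A maximum antichain: {2, 5, 23}  (width 3).
Product = 3 * 3 = 9


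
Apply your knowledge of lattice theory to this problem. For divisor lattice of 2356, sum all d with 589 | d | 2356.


Interval [589,2356] in divisors of 2356: [589, 1178, 2356]
Sum = 4123


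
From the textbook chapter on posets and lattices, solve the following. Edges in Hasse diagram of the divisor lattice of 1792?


A cover relation a -< b holds when a < b with no c strictly between.
Cover relations:
  1 -< 2
  1 -< 7
  2 -< 4
  2 -< 14
  4 -< 8
  4 -< 28
  7 -< 14
  8 -< 16
  ...17 more
Total: 25


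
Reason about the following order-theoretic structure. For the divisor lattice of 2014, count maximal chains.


A maximal chain goes from the minimum element to a maximal element via cover relations.
Counting all min-to-max paths in the cover graph.
Total maximal chains: 6


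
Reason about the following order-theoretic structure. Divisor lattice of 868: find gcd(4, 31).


In a divisor lattice, meet = gcd (greatest common divisor).
By Euclidean algorithm or factoring: gcd(4,31) = 1


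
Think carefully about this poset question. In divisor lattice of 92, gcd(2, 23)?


Meet=gcd.
gcd(2,23)=1


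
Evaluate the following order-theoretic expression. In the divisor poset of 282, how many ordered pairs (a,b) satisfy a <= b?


The order relation is {(a,b) : a <= b}, reflexive so it includes (a,a).
Examples: (1,1), (1,141), (1,2), (1,282), (1,3), ...
Total ordered pairs: 27


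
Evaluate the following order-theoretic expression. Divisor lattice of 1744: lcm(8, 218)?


Join=lcm.
gcd(8,218)=2
lcm=872


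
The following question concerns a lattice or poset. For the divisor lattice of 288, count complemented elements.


An element a is complemented if some b has a meet b = bottom, a join b = top.
a is complemented iff gcd(a, n/a)=1, i.e. a is a unitary divisor of 288.
Complemented elements: 1, 9, 32, 288
Count: 4


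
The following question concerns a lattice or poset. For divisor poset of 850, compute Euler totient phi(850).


phi(n) = n * prod_{p|n} (1 - 1/p).
Prime divisors of 850: [2, 5, 17]
phi(850) = 850 * (1 - 1/2) * (1 - 1/5) * (1 - 1/17)
phi(850) = 320


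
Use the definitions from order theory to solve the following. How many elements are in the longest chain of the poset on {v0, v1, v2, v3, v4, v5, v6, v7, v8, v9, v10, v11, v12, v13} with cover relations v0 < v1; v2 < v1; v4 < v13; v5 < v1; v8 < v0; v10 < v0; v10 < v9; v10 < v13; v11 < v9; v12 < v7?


A chain is a totally ordered subset; we count the number of elements in a maximum chain.
Compute, for each element x, the size of the longest chain ending at x:
  v2: 1
  v3: 1
  v4: 1
  v5: 1
  v6: 1
  v8: 1
  ...
A maximum chain: v8 < v0 < v1
Number of elements in the longest chain: 3


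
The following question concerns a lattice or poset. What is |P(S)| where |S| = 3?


Power set = 2^n.
2^3 = 8


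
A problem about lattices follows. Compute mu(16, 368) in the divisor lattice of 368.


In a divisor lattice, mu(a,b) = mu(b/a) where mu is the classical Mobius function.
b/a = 368/16 = 23
Prime factorization of 23: primes [23]
23 is squarefree with 1 prime factor(s), so mu(23) = (-1)^1 = -1


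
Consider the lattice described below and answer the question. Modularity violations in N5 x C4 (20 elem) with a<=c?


Modular law: if a <= c then a v (b ^ c) = (a v b) ^ c.
Check all triples (a,b,c) with a <= c among 20 elements.
  e.g. a=(a,0), b=(c,0), c=(b,0): lhs=(a,0) != rhs=(b,0)
  e.g. a=(a,0), b=(c,1), c=(b,0): lhs=(a,0) != rhs=(b,0)
Total violating triples: 40


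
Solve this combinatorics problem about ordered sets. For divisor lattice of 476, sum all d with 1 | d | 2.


Interval [1,2] in divisors of 476: [1, 2]
Sum = 3


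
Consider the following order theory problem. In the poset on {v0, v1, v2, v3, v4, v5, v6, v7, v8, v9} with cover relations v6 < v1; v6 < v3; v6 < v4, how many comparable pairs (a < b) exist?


A comparable pair {a,b} has a < b or b < a in the order.
Count unordered pairs where one element is strictly below the other.
Examples: {v1,v6}, {v3,v6}, {v4,v6}
Total comparable pairs: 3


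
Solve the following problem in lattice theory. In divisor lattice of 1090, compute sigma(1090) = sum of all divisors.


sigma(n) = sum of divisors.
Divisors of 1090: [1, 2, 5, 10, 109, 218, 545, 1090]
Sum = 1980


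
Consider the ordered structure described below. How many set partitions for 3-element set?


B(n) = number of set partitions of an n-element set.
B(n) satisfies the recurrence: B(n+1) = sum_k C(n,k)*B(k).
B(3) = 5


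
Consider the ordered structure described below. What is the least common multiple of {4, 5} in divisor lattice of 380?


In a divisor lattice, join = lcm (least common multiple).
Compute lcm iteratively: start with first element, then lcm(current, next).
Elements: [4, 5]
lcm(4,5) = 20
Final lcm = 20


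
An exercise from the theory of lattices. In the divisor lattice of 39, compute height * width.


Height = length of longest chain minus 1; width = size of largest antichain.
A maximum chain: 1 | 13 | 39  (height 2).
A maximum antichain: {3, 13}  (width 2).
Product = 2 * 2 = 4


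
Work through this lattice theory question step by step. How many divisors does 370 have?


Divisors of 370: [1, 2, 5, 10, 37, 74, 185, 370]
Count: 8


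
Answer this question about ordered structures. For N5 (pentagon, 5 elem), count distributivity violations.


Distributive law: a ^ (b v c) = (a ^ b) v (a ^ c).
Check all 5^3 = 125 ordered triples (a,b,c).
  e.g. a=b, b=a, c=c: lhs=b != rhs=a
  e.g. a=b, b=c, c=a: lhs=b != rhs=a
Total violating triples: 2


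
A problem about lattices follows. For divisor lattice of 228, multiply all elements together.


Divisors of 228: [1, 2, 3, 4, 6, 12, 19, 38, 57, 76, 114, 228]
Product = n^(d(n)/2) = 228^(12/2)
Product = 140478247931904


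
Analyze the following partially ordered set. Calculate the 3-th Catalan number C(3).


C(n) = C(2n, n) / (n+1).
C(6, 3) = 20
C(3) = 20 / 4 = 5


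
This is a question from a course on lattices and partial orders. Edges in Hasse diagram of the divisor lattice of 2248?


A cover relation a -< b holds when a < b with no c strictly between.
Cover relations:
  1 -< 2
  1 -< 281
  2 -< 4
  2 -< 562
  4 -< 8
  4 -< 1124
  8 -< 2248
  281 -< 562
  ...2 more
Total: 10


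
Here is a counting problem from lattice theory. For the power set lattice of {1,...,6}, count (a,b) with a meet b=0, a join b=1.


Complement pair (a,b): a meet b = bottom, a join b = top.
Here: A intersect B = {} and A union B = {1,...,6}.
Pairs found: ({},{1,2,3,4,5,6}), ({1},{2,3,4,5,6}), ({2},{1,3,4,5,6}), ({3},{1,2,4,5,6}), ... (60 more)
Total ordered pairs: 64


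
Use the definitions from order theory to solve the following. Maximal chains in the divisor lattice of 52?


A maximal chain goes from the minimum element to a maximal element via cover relations.
Counting all min-to-max paths in the cover graph.
Total maximal chains: 3


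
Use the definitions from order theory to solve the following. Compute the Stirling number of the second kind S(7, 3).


S(n,k) = k*S(n-1,k) + S(n-1,k-1).
S(6,3) = 90, S(6,2) = 31
S(7,3) = 3*90 + 31 = 270 + 31
S(7,3) = 301


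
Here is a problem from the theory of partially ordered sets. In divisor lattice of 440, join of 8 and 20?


In a divisor lattice, join = lcm (least common multiple).
gcd(8,20) = 4
lcm(8,20) = 8*20/gcd = 160/4 = 40


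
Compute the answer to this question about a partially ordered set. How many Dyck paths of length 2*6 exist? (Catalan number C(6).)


C(n) = C(2n, n) / (n+1).
C(12, 6) = 924
C(6) = 924 / 7 = 132


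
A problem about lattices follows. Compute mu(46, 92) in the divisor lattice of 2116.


In a divisor lattice, mu(a,b) = mu(b/a) where mu is the classical Mobius function.
b/a = 92/46 = 2
Prime factorization of 2: primes [2]
2 is squarefree with 1 prime factor(s), so mu(2) = (-1)^1 = -1


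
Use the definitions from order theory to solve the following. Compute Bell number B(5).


B(n) = number of set partitions of an n-element set.
B(n) satisfies the recurrence: B(n+1) = sum_k C(n,k)*B(k).
B(5) = 52


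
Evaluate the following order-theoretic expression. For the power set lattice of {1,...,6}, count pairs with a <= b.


The order relation is {(a,b) : a <= b}, reflexive so it includes (a,a).
Examples: ({},{}), ({},{1,2}), ({},{1,2,3}), ({},{1,2,3,4}), ({},{1,2,3,4,5}), ...
Total ordered pairs: 729


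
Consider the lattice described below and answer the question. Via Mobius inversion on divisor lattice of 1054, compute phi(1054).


phi(n) = n * prod_{p|n} (1 - 1/p).
Prime divisors of 1054: [2, 17, 31]
phi(1054) = 1054 * (1 - 1/2) * (1 - 1/17) * (1 - 1/31)
phi(1054) = 480


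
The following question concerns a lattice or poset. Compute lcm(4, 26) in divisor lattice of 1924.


In a divisor lattice, join = lcm (least common multiple).
gcd(4,26) = 2
lcm(4,26) = 4*26/gcd = 104/2 = 52


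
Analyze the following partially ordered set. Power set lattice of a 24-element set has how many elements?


Power set = 2^n.
2^24 = 16777216


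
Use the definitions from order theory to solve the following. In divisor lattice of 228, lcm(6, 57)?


Join=lcm.
gcd(6,57)=3
lcm=114


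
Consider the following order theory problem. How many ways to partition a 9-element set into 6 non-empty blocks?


S(n,k) = k*S(n-1,k) + S(n-1,k-1).
S(8,6) = 266, S(8,5) = 1050
S(9,6) = 6*266 + 1050 = 1596 + 1050
S(9,6) = 2646


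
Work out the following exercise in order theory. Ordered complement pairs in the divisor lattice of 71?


Complement pair (a,b): a meet b = bottom, a join b = top.
Here: gcd(a,b)=1 and lcm(a,b)=71, i.e. a*b=71 with a,b coprime.
Pairs found: (1,71), (71,1)
Total ordered pairs: 2


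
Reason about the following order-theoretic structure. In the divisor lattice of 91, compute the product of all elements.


Divisors of 91: [1, 7, 13, 91]
Product = n^(d(n)/2) = 91^(4/2)
Product = 8281


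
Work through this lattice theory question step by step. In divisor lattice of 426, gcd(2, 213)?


Meet=gcd.
gcd(2,213)=1


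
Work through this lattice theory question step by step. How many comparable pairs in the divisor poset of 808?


A comparable pair {a,b} has a < b or b < a in the order.
Count unordered pairs where one element is strictly below the other.
Examples: {1,2}, {1,4}, {1,8}, {1,101}, ...
Total comparable pairs: 22


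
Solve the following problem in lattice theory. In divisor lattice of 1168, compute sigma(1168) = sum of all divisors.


sigma(n) = sum of divisors.
Divisors of 1168: [1, 2, 4, 8, 16, 73, 146, 292, 584, 1168]
Sum = 2294


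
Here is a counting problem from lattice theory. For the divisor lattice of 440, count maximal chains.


A maximal chain goes from the minimum element to a maximal element via cover relations.
Counting all min-to-max paths in the cover graph.
Total maximal chains: 20


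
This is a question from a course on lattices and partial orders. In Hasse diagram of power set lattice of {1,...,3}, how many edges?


A cover relation a -< b holds when a < b with no c strictly between.
Cover relations:
  {} -< {1}
  {} -< {2}
  {} -< {3}
  {1} -< {1,2}
  {1} -< {1,3}
  {2} -< {1,2}
  {2} -< {2,3}
  {3} -< {1,3}
  ...4 more
Total: 12


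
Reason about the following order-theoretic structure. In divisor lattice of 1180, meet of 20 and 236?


In a divisor lattice, meet = gcd (greatest common divisor).
By Euclidean algorithm or factoring: gcd(20,236) = 4


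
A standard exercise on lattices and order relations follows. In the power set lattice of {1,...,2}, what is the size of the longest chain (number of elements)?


A chain is a totally ordered subset; we count the number of elements in a maximum chain.
Compute, for each element x, the size of the longest chain ending at x:
  {}: 1
  {1}: 2
  {2}: 2
  {1,2}: 3
A maximum chain: {} < {1} < {1,2}
Number of elements in the longest chain: 3


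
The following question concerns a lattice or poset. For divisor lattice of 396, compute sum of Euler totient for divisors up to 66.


Divisors of 396 up to 66: [1, 2, 3, 4, 6, 9, 11, 12, 18, 22, 33, 36, 44, 66]
phi values: [1, 1, 2, 2, 2, 6, 10, 4, 6, 10, 20, 12, 20, 20]
Sum = 116


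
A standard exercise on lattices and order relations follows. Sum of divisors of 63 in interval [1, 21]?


Interval [1,21] in divisors of 63: [1, 3, 7, 21]
Sum = 32


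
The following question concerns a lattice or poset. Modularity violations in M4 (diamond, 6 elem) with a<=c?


Modular law: if a <= c then a v (b ^ c) = (a v b) ^ c.
Check all triples (a,b,c) with a <= c among 6 elements.
This lattice is modular (diamonds M_m and their chain-products are modular).
Total violating triples: 0


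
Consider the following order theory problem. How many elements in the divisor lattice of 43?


Divisors of 43: [1, 43]
Count: 2


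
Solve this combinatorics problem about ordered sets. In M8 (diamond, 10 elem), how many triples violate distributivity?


Distributive law: a ^ (b v c) = (a ^ b) v (a ^ c).
Check all 10^3 = 1000 ordered triples (a,b,c).
  e.g. a=a1, b=a2, c=a3: lhs=a1 != rhs=0
  e.g. a=a1, b=a2, c=a4: lhs=a1 != rhs=0
Total violating triples: 336
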